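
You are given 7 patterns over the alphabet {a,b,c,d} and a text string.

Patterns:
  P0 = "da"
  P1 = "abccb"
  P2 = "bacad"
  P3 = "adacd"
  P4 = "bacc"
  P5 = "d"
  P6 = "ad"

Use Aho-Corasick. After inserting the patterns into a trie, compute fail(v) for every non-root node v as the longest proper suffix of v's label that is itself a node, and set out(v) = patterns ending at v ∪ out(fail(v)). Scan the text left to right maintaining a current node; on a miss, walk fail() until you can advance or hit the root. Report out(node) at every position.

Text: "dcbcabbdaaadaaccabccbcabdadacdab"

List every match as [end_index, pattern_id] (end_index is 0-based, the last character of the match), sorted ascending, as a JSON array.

Build:
Trie nodes:
  n0 'ε': a→3 b→8 d→1
  n1 'd': a→2  ←P5
  n2 'da': ·  ←P0
  n3 'a': b→4 d→13
  n4 'ab': c→5
  n5 'abc': c→6
  n6 'abcc': b→7
  n7 'abccb': ·  ←P1
  n8 'b': a→9
  n9 'ba': c→10
  n10 'bac': a→11 c→17
  n11 'baca': d→12
  n12 'bacad': ·  ←P2
  n13 'ad': a→14  ←P6
  n14 'ada': c→15
  n15 'adac': d→16
  n16 'adacd': ·  ←P3
  n17 'bacc': ·  ←P4

Failure links (BFS by depth):
  fail(1) 'd': from fail(0)=0 chase 'd': 0 ⇒ 0;  out={5}∪out(0)={5}
  fail(3) 'a': from fail(0)=0 chase 'a': 0 ⇒ 0;  out=∅∪out(0)=∅
  fail(8) 'b': from fail(0)=0 chase 'b': 0 ⇒ 0;  out=∅∪out(0)=∅
  fail(2) 'da': from fail(1)=0 chase 'a': 0 ⇒ 3;  out={0}∪out(3)={0}
  fail(4) 'ab': from fail(3)=0 chase 'b': 0 ⇒ 8;  out=∅∪out(8)=∅
  fail(9) 'ba': from fail(8)=0 chase 'a': 0 ⇒ 3;  out=∅∪out(3)=∅
  fail(13) 'ad': from fail(3)=0 chase 'd': 0 ⇒ 1;  out={6}∪out(1)={5,6}
  fail(5) 'abc': from fail(4)=8 chase 'c': 8→0 ⇒ 0;  out=∅∪out(0)=∅
  fail(10) 'bac': from fail(9)=3 chase 'c': 3→0 ⇒ 0;  out=∅∪out(0)=∅
  fail(14) 'ada': from fail(13)=1 chase 'a': 1 ⇒ 2;  out=∅∪out(2)={0}
  fail(6) 'abcc': from fail(5)=0 chase 'c': 0 ⇒ 0;  out=∅∪out(0)=∅
  fail(11) 'baca': from fail(10)=0 chase 'a': 0 ⇒ 3;  out=∅∪out(3)=∅
  fail(15) 'adac': from fail(14)=2 chase 'c': 2→3→0 ⇒ 0;  out=∅∪out(0)=∅
  fail(17) 'bacc': from fail(10)=0 chase 'c': 0 ⇒ 0;  out={4}∪out(0)={4}
  fail(7) 'abccb': from fail(6)=0 chase 'b': 0 ⇒ 8;  out={1}∪out(8)={1}
  fail(12) 'bacad': from fail(11)=3 chase 'd': 3 ⇒ 13;  out={2}∪out(13)={2,5,6}
  fail(16) 'adacd': from fail(15)=0 chase 'd': 0 ⇒ 1;  out={3}∪out(1)={3,5}

Scan:
[0] read 'd'  n0⇒n1  emit P5@[0:0]
[1] read 'c'  n1⇒n0 ·f
[2] read 'b'  n0⇒n8
[3] read 'c'  n8⇒n0 ·f
[4] read 'a'  n0⇒n3
[5] read 'b'  n3⇒n4
[6] read 'b'  n4⇒n8 ·f
[7] read 'd'  n8⇒n1 ·f  emit P5@[7:7]
[8] read 'a'  n1⇒n2  emit P0@[7:8]
[9] read 'a'  n2⇒n3 ·f
[10] read 'a'  n3⇒n3 ·f
[11] read 'd'  n3⇒n13  emit P5@[11:11],P6@[10:11]
[12] read 'a'  n13⇒n14  emit P0@[11:12]
[13] read 'a'  n14⇒n3 ·f
[14] read 'c'  n3⇒n0 ·f
[15] read 'c'  n0⇒n0
[16] read 'a'  n0⇒n3
[17] read 'b'  n3⇒n4
[18] read 'c'  n4⇒n5
[19] read 'c'  n5⇒n6
[20] read 'b'  n6⇒n7  emit P1@[16:20]
[21] read 'c'  n7⇒n0 ·f
[22] read 'a'  n0⇒n3
[23] read 'b'  n3⇒n4
[24] read 'd'  n4⇒n1 ·f  emit P5@[24:24]
[25] read 'a'  n1⇒n2  emit P0@[24:25]
[26] read 'd'  n2⇒n13 ·f  emit P5@[26:26],P6@[25:26]
[27] read 'a'  n13⇒n14  emit P0@[26:27]
[28] read 'c'  n14⇒n15
[29] read 'd'  n15⇒n16  emit P3@[25:29],P5@[29:29]
[30] read 'a'  n16⇒n2 ·f  emit P0@[29:30]
[31] read 'b'  n2⇒n4 ·f

All matches (sorted): [[0,5],[7,5],[8,0],[11,5],[11,6],[12,0],[20,1],[24,5],[25,0],[26,5],[26,6],[27,0],[29,3],[29,5],[30,0]]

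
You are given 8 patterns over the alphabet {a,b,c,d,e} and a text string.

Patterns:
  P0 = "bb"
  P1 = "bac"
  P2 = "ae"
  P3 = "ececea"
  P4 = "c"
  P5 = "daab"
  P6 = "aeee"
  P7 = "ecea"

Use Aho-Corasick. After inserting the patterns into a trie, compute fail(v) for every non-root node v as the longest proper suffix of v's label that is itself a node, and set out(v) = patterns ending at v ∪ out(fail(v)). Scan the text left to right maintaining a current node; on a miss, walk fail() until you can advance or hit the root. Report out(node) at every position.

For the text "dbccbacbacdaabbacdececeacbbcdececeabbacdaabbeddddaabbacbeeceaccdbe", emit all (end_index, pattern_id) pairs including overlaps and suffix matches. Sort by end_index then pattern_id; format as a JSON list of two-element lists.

Build:
Trie nodes:
  0='ε' goto a→5 b→1 c→13 d→14 e→7
  1='b' goto a→3 b→2
  2='bb' goto ·  ←P0
  3='ba' goto c→4
  4='bac' goto ·  ←P1
  5='a' goto e→6
  6='ae' goto e→18  ←P2
  7='e' goto c→8
  8='ec' goto e→9
  9='ece' goto a→20 c→10
  10='ecec' goto e→11
  11='ecece' goto a→12
  12='ececea' goto ·  ←P3
  13='c' goto ·  ←P4
  14='d' goto a→15
  15='da' goto a→16
  16='daa' goto b→17
  17='daab' goto ·  ←P5
  18='aee' goto e→19
  19='aeee' goto ·  ←P6
  20='ecea' goto ·  ←P7

BFS fail/out derivation:
  fail(1) 'b': from fail(0)=0 chase 'b': 0 ⇒ 0;  out=∅∪out(0)=∅
  fail(5) 'a': from fail(0)=0 chase 'a': 0 ⇒ 0;  out=∅∪out(0)=∅
  fail(7) 'e': from fail(0)=0 chase 'e': 0 ⇒ 0;  out=∅∪out(0)=∅
  fail(13) 'c': from fail(0)=0 chase 'c': 0 ⇒ 0;  out={4}∪out(0)={4}
  fail(14) 'd': from fail(0)=0 chase 'd': 0 ⇒ 0;  out=∅∪out(0)=∅
  fail(2) 'bb': from fail(1)=0 chase 'b': 0 ⇒ 1;  out={0}∪out(1)={0}
  fail(3) 'ba': from fail(1)=0 chase 'a': 0 ⇒ 5;  out=∅∪out(5)=∅
  fail(6) 'ae': from fail(5)=0 chase 'e': 0 ⇒ 7;  out={2}∪out(7)={2}
  fail(8) 'ec': from fail(7)=0 chase 'c': 0 ⇒ 13;  out=∅∪out(13)={4}
  fail(15) 'da': from fail(14)=0 chase 'a': 0 ⇒ 5;  out=∅∪out(5)=∅
  fail(4) 'bac': from fail(3)=5 chase 'c': 5→0 ⇒ 13;  out={1}∪out(13)={1,4}
  fail(9) 'ece': from fail(8)=13 chase 'e': 13→0 ⇒ 7;  out=∅∪out(7)=∅
  fail(16) 'daa': from fail(15)=5 chase 'a': 5→0 ⇒ 5;  out=∅∪out(5)=∅
  fail(18) 'aee': from fail(6)=7 chase 'e': 7→0 ⇒ 7;  out=∅∪out(7)=∅
  fail(10) 'ecec': from fail(9)=7 chase 'c': 7 ⇒ 8;  out=∅∪out(8)={4}
  fail(17) 'daab': from fail(16)=5 chase 'b': 5→0 ⇒ 1;  out={5}∪out(1)={5}
  fail(19) 'aeee': from fail(18)=7 chase 'e': 7→0 ⇒ 7;  out={6}∪out(7)={6}
  fail(20) 'ecea': from fail(9)=7 chase 'a': 7→0 ⇒ 5;  out={7}∪out(5)={7}
  fail(11) 'ecece': from fail(10)=8 chase 'e': 8 ⇒ 9;  out=∅∪out(9)=∅
  fail(12) 'ececea': from fail(11)=9 chase 'a': 9 ⇒ 20;  out={3}∪out(20)={3,7}

Run:
i=0 'd': node 0→14
i=1 'b': node 14→1 (fail-walked)
i=2 'c': node 1→13 (fail-walked)  ** P4@[2:2]
i=3 'c': node 13→13 (fail-walked)  ** P4@[3:3]
i=4 'b': node 13→1 (fail-walked)
i=5 'a': node 1→3
i=6 'c': node 3→4  ** P1@[4:6],P4@[6:6]
i=7 'b': node 4→1 (fail-walked)
i=8 'a': node 1→3
i=9 'c': node 3→4  ** P1@[7:9],P4@[9:9]
i=10 'd': node 4→14 (fail-walked)
i=11 'a': node 14→15
i=12 'a': node 15→16
i=13 'b': node 16→17  ** P5@[10:13]
i=14 'b': node 17→2 (fail-walked)  ** P0@[13:14]
i=15 'a': node 2→3 (fail-walked)
i=16 'c': node 3→4  ** P1@[14:16],P4@[16:16]
i=17 'd': node 4→14 (fail-walked)
i=18 'e': node 14→7 (fail-walked)
i=19 'c': node 7→8  ** P4@[19:19]
i=20 'e': node 8→9
i=21 'c': node 9→10  ** P4@[21:21]
i=22 'e': node 10→11
i=23 'a': node 11→12  ** P3@[18:23],P7@[20:23]
i=24 'c': node 12→13 (fail-walked)  ** P4@[24:24]
i=25 'b': node 13→1 (fail-walked)
i=26 'b': node 1→2  ** P0@[25:26]
i=27 'c': node 2→13 (fail-walked)  ** P4@[27:27]
i=28 'd': node 13→14 (fail-walked)
i=29 'e': node 14→7 (fail-walked)
i=30 'c': node 7→8  ** P4@[30:30]
i=31 'e': node 8→9
i=32 'c': node 9→10  ** P4@[32:32]
i=33 'e': node 10→11
i=34 'a': node 11→12  ** P3@[29:34],P7@[31:34]
i=35 'b': node 12→1 (fail-walked)
i=36 'b': node 1→2  ** P0@[35:36]
i=37 'a': node 2→3 (fail-walked)
i=38 'c': node 3→4  ** P1@[36:38],P4@[38:38]
i=39 'd': node 4→14 (fail-walked)
i=40 'a': node 14→15
i=41 'a': node 15→16
i=42 'b': node 16→17  ** P5@[39:42]
i=43 'b': node 17→2 (fail-walked)  ** P0@[42:43]
i=44 'e': node 2→7 (fail-walked)
i=45 'd': node 7→14 (fail-walked)
i=46 'd': node 14→14 (fail-walked)
i=47 'd': node 14→14 (fail-walked)
i=48 'd': node 14→14 (fail-walked)
i=49 'a': node 14→15
i=50 'a': node 15→16
i=51 'b': node 16→17  ** P5@[48:51]
i=52 'b': node 17→2 (fail-walked)  ** P0@[51:52]
i=53 'a': node 2→3 (fail-walked)
i=54 'c': node 3→4  ** P1@[52:54],P4@[54:54]
i=55 'b': node 4→1 (fail-walked)
i=56 'e': node 1→7 (fail-walked)
i=57 'e': node 7→7 (fail-walked)
i=58 'c': node 7→8  ** P4@[58:58]
i=59 'e': node 8→9
i=60 'a': node 9→20  ** P7@[57:60]
i=61 'c': node 20→13 (fail-walked)  ** P4@[61:61]
i=62 'c': node 13→13 (fail-walked)  ** P4@[62:62]
i=63 'd': node 13→14 (fail-walked)
i=64 'b': node 14→1 (fail-walked)
i=65 'e': node 1→7 (fail-walked)

All matches (sorted): [[2,4],[3,4],[6,1],[6,4],[9,1],[9,4],[13,5],[14,0],[16,1],[16,4],[19,4],[21,4],[23,3],[23,7],[24,4],[26,0],[27,4],[30,4],[32,4],[34,3],[34,7],[36,0],[38,1],[38,4],[42,5],[43,0],[51,5],[52,0],[54,1],[54,4],[58,4],[60,7],[61,4],[62,4]]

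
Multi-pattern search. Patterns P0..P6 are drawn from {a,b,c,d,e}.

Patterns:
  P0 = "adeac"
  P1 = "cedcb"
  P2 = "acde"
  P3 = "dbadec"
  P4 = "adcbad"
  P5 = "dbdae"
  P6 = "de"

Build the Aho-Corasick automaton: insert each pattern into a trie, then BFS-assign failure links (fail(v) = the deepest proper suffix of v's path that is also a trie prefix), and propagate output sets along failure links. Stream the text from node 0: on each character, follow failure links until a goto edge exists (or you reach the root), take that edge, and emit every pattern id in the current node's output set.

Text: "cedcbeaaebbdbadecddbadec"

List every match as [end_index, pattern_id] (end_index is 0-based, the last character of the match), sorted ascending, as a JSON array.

Build automaton:
Trie nodes:
  n0 'ε': a→1 c→6 d→14
  n1 'a': c→11 d→2
  n2 'ad': c→20 e→3
  n3 'ade': a→4
  n4 'adea': c→5
  n5 'adeac': ·  [P0 ends]
  n6 'c': e→7
  n7 'ce': d→8
  n8 'ced': c→9
  n9 'cedc': b→10
  n10 'cedcb': ·  [P1 ends]
  n11 'ac': d→12
  n12 'acd': e→13
  n13 'acde': ·  [P2 ends]
  n14 'd': b→15 e→27
  n15 'db': a→16 d→24
  n16 'dba': d→17
  n17 'dbad': e→18
  n18 'dbade': c→19
  n19 'dbadec': ·  [P3 ends]
  n20 'adc': b→21
  n21 'adcb': a→22
  n22 'adcba': d→23
  n23 'adcbad': ·  [P4 ends]
  n24 'dbd': a→25
  n25 'dbda': e→26
  n26 'dbdae': ·  [P5 ends]
  n27 'de': ·  [P6 ends]

BFS fail/out derivation:
  n1('a'): parent n0 fail=0; on 'a' 0 → fail=0;  out ∅∪∅=∅
  n6('c'): parent n0 fail=0; on 'c' 0 → fail=0;  out ∅∪∅=∅
  n14('d'): parent n0 fail=0; on 'd' 0 → fail=0;  out ∅∪∅=∅
  n2('ad'): parent n1 fail=0; on 'd' 0 → fail=14;  out ∅∪∅=∅
  n7('ce'): parent n6 fail=0; on 'e' 0 → fail=0;  out ∅∪∅=∅
  n11('ac'): parent n1 fail=0; on 'c' 0 → fail=6;  out ∅∪∅=∅
  n15('db'): parent n14 fail=0; on 'b' 0 → fail=0;  out ∅∪∅=∅
  n27('de'): parent n14 fail=0; on 'e' 0 → fail=0;  out {6}∪∅={6}
  n3('ade'): parent n2 fail=14; on 'e' 14 → fail=27;  out ∅∪{6}={6}
  n8('ced'): parent n7 fail=0; on 'd' 0 → fail=14;  out ∅∪∅=∅
  n12('acd'): parent n11 fail=6; on 'd' 6→0 → fail=14;  out ∅∪∅=∅
  n16('dba'): parent n15 fail=0; on 'a' 0 → fail=1;  out ∅∪∅=∅
  n20('adc'): parent n2 fail=14; on 'c' 14→0 → fail=6;  out ∅∪∅=∅
  n24('dbd'): parent n15 fail=0; on 'd' 0 → fail=14;  out ∅∪∅=∅
  n4('adea'): parent n3 fail=27; on 'a' 27→0 → fail=1;  out ∅∪∅=∅
  n9('cedc'): parent n8 fail=14; on 'c' 14→0 → fail=6;  out ∅∪∅=∅
  n13('acde'): parent n12 fail=14; on 'e' 14 → fail=27;  out {2}∪{6}={2,6}
  n17('dbad'): parent n16 fail=1; on 'd' 1 → fail=2;  out ∅∪∅=∅
  n21('adcb'): parent n20 fail=6; on 'b' 6→0 → fail=0;  out ∅∪∅=∅
  n25('dbda'): parent n24 fail=14; on 'a' 14→0 → fail=1;  out ∅∪∅=∅
  n5('adeac'): parent n4 fail=1; on 'c' 1 → fail=11;  out {0}∪∅={0}
  n10('cedcb'): parent n9 fail=6; on 'b' 6→0 → fail=0;  out {1}∪∅={1}
  n18('dbade'): parent n17 fail=2; on 'e' 2 → fail=3;  out ∅∪{6}={6}
  n22('adcba'): parent n21 fail=0; on 'a' 0 → fail=1;  out ∅∪∅=∅
  n26('dbdae'): parent n25 fail=1; on 'e' 1→0 → fail=0;  out {5}∪∅={5}
  n19('dbadec'): parent n18 fail=3; on 'c' 3→27→0 → fail=6;  out {3}∪∅={3}
  n23('adcbad'): parent n22 fail=1; on 'd' 1 → fail=2;  out {4}∪∅={4}

Scan:
i=0 'c': node 0→6
i=1 'e': node 6→7
i=2 'd': node 7→8
i=3 'c': node 8→9
i=4 'b': node 9→10  → match P1@[0:4]
i=5 'e': node 10→0 (via fail)
i=6 'a': node 0→1
i=7 'a': node 1→1 (via fail)
i=8 'e': node 1→0 (via fail)
i=9 'b': node 0→0
i=10 'b': node 0→0
i=11 'd': node 0→14
i=12 'b': node 14→15
i=13 'a': node 15→16
i=14 'd': node 16→17
i=15 'e': node 17→18  → match P6@[14:15]
i=16 'c': node 18→19  → match P3@[11:16]
i=17 'd': node 19→14 (via fail)
i=18 'd': node 14→14 (via fail)
i=19 'b': node 14→15
i=20 'a': node 15→16
i=21 'd': node 16→17
i=22 'e': node 17→18  → match P6@[21:22]
i=23 'c': node 18→19  → match P3@[18:23]

Matches: [[4,1],[15,6],[16,3],[22,6],[23,3]]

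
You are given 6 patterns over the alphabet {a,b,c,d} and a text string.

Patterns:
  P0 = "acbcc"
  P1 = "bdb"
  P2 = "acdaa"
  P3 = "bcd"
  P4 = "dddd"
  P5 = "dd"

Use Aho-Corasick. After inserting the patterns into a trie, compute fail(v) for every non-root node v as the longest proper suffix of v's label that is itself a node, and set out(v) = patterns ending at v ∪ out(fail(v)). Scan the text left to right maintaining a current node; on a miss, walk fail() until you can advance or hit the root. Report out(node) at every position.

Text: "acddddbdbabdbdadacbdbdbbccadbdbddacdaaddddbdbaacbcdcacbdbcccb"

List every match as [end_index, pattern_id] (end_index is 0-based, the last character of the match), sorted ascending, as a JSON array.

Construct AC machine:
Trie nodes:
  n0 'ε': a→1 b→6 d→14
  n1 'a': c→2
  n2 'ac': b→3 d→9
  n3 'acb': c→4
  n4 'acbc': c→5
  n5 'acbcc': ·  [P0 ends]
  n6 'b': c→12 d→7
  n7 'bd': b→8
  n8 'bdb': ·  [P1 ends]
  n9 'acd': a→10
  n10 'acda': a→11
  n11 'acdaa': ·  [P2 ends]
  n12 'bc': d→13
  n13 'bcd': ·  [P3 ends]
  n14 'd': d→15
  n15 'dd': d→16  [P5 ends]
  n16 'ddd': d→17
  n17 'dddd': ·  [P4 ends]

Failure links (BFS by depth):
  n1('a'): parent n0 fail=0; on 'a' 0 → fail=0;  out ∅∪∅=∅
  n6('b'): parent n0 fail=0; on 'b' 0 → fail=0;  out ∅∪∅=∅
  n14('d'): parent n0 fail=0; on 'd' 0 → fail=0;  out ∅∪∅=∅
  n2('ac'): parent n1 fail=0; on 'c' 0 → fail=0;  out ∅∪∅=∅
  n7('bd'): parent n6 fail=0; on 'd' 0 → fail=14;  out ∅∪∅=∅
  n12('bc'): parent n6 fail=0; on 'c' 0 → fail=0;  out ∅∪∅=∅
  n15('dd'): parent n14 fail=0; on 'd' 0 → fail=14;  out {5}∪∅={5}
  n3('acb'): parent n2 fail=0; on 'b' 0 → fail=6;  out ∅∪∅=∅
  n8('bdb'): parent n7 fail=14; on 'b' 14→0 → fail=6;  out {1}∪∅={1}
  n9('acd'): parent n2 fail=0; on 'd' 0 → fail=14;  out ∅∪∅=∅
  n13('bcd'): parent n12 fail=0; on 'd' 0 → fail=14;  out {3}∪∅={3}
  n16('ddd'): parent n15 fail=14; on 'd' 14 → fail=15;  out ∅∪{5}={5}
  n4('acbc'): parent n3 fail=6; on 'c' 6 → fail=12;  out ∅∪∅=∅
  n10('acda'): parent n9 fail=14; on 'a' 14→0 → fail=1;  out ∅∪∅=∅
  n17('dddd'): parent n16 fail=15; on 'd' 15 → fail=16;  out {4}∪{5}={4,5}
  n5('acbcc'): parent n4 fail=12; on 'c' 12→0 → fail=0;  out {0}∪∅={0}
  n11('acdaa'): parent n10 fail=1; on 'a' 1→0 → fail=1;  out {2}∪∅={2}

Text stream:
i=0 'a': node 0→1
i=1 'c': node 1→2
i=2 'd': node 2→9
i=3 'd': node 9→15 ·f  emit P5@[2:3]
i=4 'd': node 15→16  emit P5@[3:4]
i=5 'd': node 16→17  emit P4@[2:5],P5@[4:5]
i=6 'b': node 17→6 ·f
i=7 'd': node 6→7
i=8 'b': node 7→8  emit P1@[6:8]
i=9 'a': node 8→1 ·f
i=10 'b': node 1→6 ·f
i=11 'd': node 6→7
i=12 'b': node 7→8  emit P1@[10:12]
i=13 'd': node 8→7 ·f
i=14 'a': node 7→1 ·f
i=15 'd': node 1→14 ·f
i=16 'a': node 14→1 ·f
i=17 'c': node 1→2
i=18 'b': node 2→3
i=19 'd': node 3→7 ·f
i=20 'b': node 7→8  emit P1@[18:20]
i=21 'd': node 8→7 ·f
i=22 'b': node 7→8  emit P1@[20:22]
i=23 'b': node 8→6 ·f
i=24 'c': node 6→12
i=25 'c': node 12→0 ·f
i=26 'a': node 0→1
i=27 'd': node 1→14 ·f
i=28 'b': node 14→6 ·f
i=29 'd': node 6→7
i=30 'b': node 7→8  emit P1@[28:30]
i=31 'd': node 8→7 ·f
i=32 'd': node 7→15 ·f  emit P5@[31:32]
i=33 'a': node 15→1 ·f
i=34 'c': node 1→2
i=35 'd': node 2→9
i=36 'a': node 9→10
i=37 'a': node 10→11  emit P2@[33:37]
i=38 'd': node 11→14 ·f
i=39 'd': node 14→15  emit P5@[38:39]
i=40 'd': node 15→16  emit P5@[39:40]
i=41 'd': node 16→17  emit P4@[38:41],P5@[40:41]
i=42 'b': node 17→6 ·f
i=43 'd': node 6→7
i=44 'b': node 7→8  emit P1@[42:44]
i=45 'a': node 8→1 ·f
i=46 'a': node 1→1 ·f
i=47 'c': node 1→2
i=48 'b': node 2→3
i=49 'c': node 3→4
i=50 'd': node 4→13 ·f  emit P3@[48:50]
i=51 'c': node 13→0 ·f
i=52 'a': node 0→1
i=53 'c': node 1→2
i=54 'b': node 2→3
i=55 'd': node 3→7 ·f
i=56 'b': node 7→8  emit P1@[54:56]
i=57 'c': node 8→12 ·f
i=58 'c': node 12→0 ·f
i=59 'c': node 0→0
i=60 'b': node 0→6

All matches (sorted): [[3,5],[4,5],[5,4],[5,5],[8,1],[12,1],[20,1],[22,1],[30,1],[32,5],[37,2],[39,5],[40,5],[41,4],[41,5],[44,1],[50,3],[56,1]]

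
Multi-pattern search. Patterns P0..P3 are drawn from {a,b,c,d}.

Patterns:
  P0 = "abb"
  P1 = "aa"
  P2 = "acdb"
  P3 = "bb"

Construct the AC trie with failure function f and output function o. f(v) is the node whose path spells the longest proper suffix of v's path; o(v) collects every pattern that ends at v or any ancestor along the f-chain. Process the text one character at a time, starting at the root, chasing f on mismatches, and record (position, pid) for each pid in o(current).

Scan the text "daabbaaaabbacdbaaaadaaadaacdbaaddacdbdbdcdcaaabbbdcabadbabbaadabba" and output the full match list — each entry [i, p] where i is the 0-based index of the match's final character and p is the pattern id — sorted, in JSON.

Build automaton:
Trie nodes:
  n0 'ε': a→1 b→8
  n1 'a': a→4 b→2 c→5
  n2 'ab': b→3
  n3 'abb': ·  [P0 ends]
  n4 'aa': ·  [P1 ends]
  n5 'ac': d→6
  n6 'acd': b→7
  n7 'acdb': ·  [P2 ends]
  n8 'b': b→9
  n9 'bb': ·  [P3 ends]

BFS fail/out derivation:
  fail(1) 'a': from fail(0)=0 chase 'a': 0 ⇒ 0;  out=∅∪out(0)=∅
  fail(8) 'b': from fail(0)=0 chase 'b': 0 ⇒ 0;  out=∅∪out(0)=∅
  fail(2) 'ab': from fail(1)=0 chase 'b': 0 ⇒ 8;  out=∅∪out(8)=∅
  fail(4) 'aa': from fail(1)=0 chase 'a': 0 ⇒ 1;  out={1}∪out(1)={1}
  fail(5) 'ac': from fail(1)=0 chase 'c': 0 ⇒ 0;  out=∅∪out(0)=∅
  fail(9) 'bb': from fail(8)=0 chase 'b': 0 ⇒ 8;  out={3}∪out(8)={3}
  fail(3) 'abb': from fail(2)=8 chase 'b': 8 ⇒ 9;  out={0}∪out(9)={0,3}
  fail(6) 'acd': from fail(5)=0 chase 'd': 0 ⇒ 0;  out=∅∪out(0)=∅
  fail(7) 'acdb': from fail(6)=0 chase 'b': 0 ⇒ 8;  out={2}∪out(8)={2}

Run:
pos 0 'd': at 0
pos 1 'a': at 1
pos 2 'a': at 4  → match P1@[1:2]
pos 3 'b': at 2 (fail-walked)
pos 4 'b': at 3  → match P0@[2:4],P3@[3:4]
pos 5 'a': at 1 (fail-walked)
pos 6 'a': at 4  → match P1@[5:6]
pos 7 'a': at 4 (fail-walked)  → match P1@[6:7]
pos 8 'a': at 4 (fail-walked)  → match P1@[7:8]
pos 9 'b': at 2 (fail-walked)
pos 10 'b': at 3  → match P0@[8:10],P3@[9:10]
pos 11 'a': at 1 (fail-walked)
pos 12 'c': at 5
pos 13 'd': at 6
pos 14 'b': at 7  → match P2@[11:14]
pos 15 'a': at 1 (fail-walked)
pos 16 'a': at 4  → match P1@[15:16]
pos 17 'a': at 4 (fail-walked)  → match P1@[16:17]
pos 18 'a': at 4 (fail-walked)  → match P1@[17:18]
pos 19 'd': at 0 (fail-walked)
pos 20 'a': at 1
pos 21 'a': at 4  → match P1@[20:21]
pos 22 'a': at 4 (fail-walked)  → match P1@[21:22]
pos 23 'd': at 0 (fail-walked)
pos 24 'a': at 1
pos 25 'a': at 4  → match P1@[24:25]
pos 26 'c': at 5 (fail-walked)
pos 27 'd': at 6
pos 28 'b': at 7  → match P2@[25:28]
pos 29 'a': at 1 (fail-walked)
pos 30 'a': at 4  → match P1@[29:30]
pos 31 'd': at 0 (fail-walked)
pos 32 'd': at 0
pos 33 'a': at 1
pos 34 'c': at 5
pos 35 'd': at 6
pos 36 'b': at 7  → match P2@[33:36]
pos 37 'd': at 0 (fail-walked)
pos 38 'b': at 8
pos 39 'd': at 0 (fail-walked)
pos 40 'c': at 0
pos 41 'd': at 0
pos 42 'c': at 0
pos 43 'a': at 1
pos 44 'a': at 4  → match P1@[43:44]
pos 45 'a': at 4 (fail-walked)  → match P1@[44:45]
pos 46 'b': at 2 (fail-walked)
pos 47 'b': at 3  → match P0@[45:47],P3@[46:47]
pos 48 'b': at 9 (fail-walked)  → match P3@[47:48]
pos 49 'd': at 0 (fail-walked)
pos 50 'c': at 0
pos 51 'a': at 1
pos 52 'b': at 2
pos 53 'a': at 1 (fail-walked)
pos 54 'd': at 0 (fail-walked)
pos 55 'b': at 8
pos 56 'a': at 1 (fail-walked)
pos 57 'b': at 2
pos 58 'b': at 3  → match P0@[56:58],P3@[57:58]
pos 59 'a': at 1 (fail-walked)
pos 60 'a': at 4  → match P1@[59:60]
pos 61 'd': at 0 (fail-walked)
pos 62 'a': at 1
pos 63 'b': at 2
pos 64 'b': at 3  → match P0@[62:64],P3@[63:64]
pos 65 'a': at 1 (fail-walked)

Matches: [[2,1],[4,0],[4,3],[6,1],[7,1],[8,1],[10,0],[10,3],[14,2],[16,1],[17,1],[18,1],[21,1],[22,1],[25,1],[28,2],[30,1],[36,2],[44,1],[45,1],[47,0],[47,3],[48,3],[58,0],[58,3],[60,1],[64,0],[64,3]]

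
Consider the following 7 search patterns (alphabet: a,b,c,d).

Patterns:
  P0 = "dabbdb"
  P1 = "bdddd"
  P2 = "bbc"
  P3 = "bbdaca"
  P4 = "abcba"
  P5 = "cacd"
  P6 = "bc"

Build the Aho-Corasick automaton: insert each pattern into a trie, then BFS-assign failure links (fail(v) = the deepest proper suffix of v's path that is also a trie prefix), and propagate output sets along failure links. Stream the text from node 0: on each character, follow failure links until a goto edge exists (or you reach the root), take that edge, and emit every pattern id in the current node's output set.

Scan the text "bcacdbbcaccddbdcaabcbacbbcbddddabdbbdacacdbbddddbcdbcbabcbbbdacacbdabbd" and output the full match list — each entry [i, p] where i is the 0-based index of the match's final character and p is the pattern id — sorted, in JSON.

Build:
Trie nodes:
  0='ε' goto a→18 b→7 c→23 d→1
  1='d' goto a→2
  2='da' goto b→3
  3='dab' goto b→4
  4='dabb' goto d→5
  5='dabbd' goto b→6
  6='dabbdb' goto ·  [P0 ends]
  7='b' goto b→12 c→27 d→8
  8='bd' goto d→9
  9='bdd' goto d→10
  10='bddd' goto d→11
  11='bdddd' goto ·  [P1 ends]
  12='bb' goto c→13 d→14
  13='bbc' goto ·  [P2 ends]
  14='bbd' goto a→15
  15='bbda' goto c→16
  16='bbdac' goto a→17
  17='bbdaca' goto ·  [P3 ends]
  18='a' goto b→19
  19='ab' goto c→20
  20='abc' goto b→21
  21='abcb' goto a→22
  22='abcba' goto ·  [P4 ends]
  23='c' goto a→24
  24='ca' goto c→25
  25='cac' goto d→26
  26='cacd' goto ·  [P5 ends]
  27='bc' goto ·  [P6 ends]

Failure links (BFS by depth):
  fail(1) 'd': from fail(0)=0 chase 'd': 0 ⇒ 0;  out=∅∪out(0)=∅
  fail(7) 'b': from fail(0)=0 chase 'b': 0 ⇒ 0;  out=∅∪out(0)=∅
  fail(18) 'a': from fail(0)=0 chase 'a': 0 ⇒ 0;  out=∅∪out(0)=∅
  fail(23) 'c': from fail(0)=0 chase 'c': 0 ⇒ 0;  out=∅∪out(0)=∅
  fail(2) 'da': from fail(1)=0 chase 'a': 0 ⇒ 18;  out=∅∪out(18)=∅
  fail(8) 'bd': from fail(7)=0 chase 'd': 0 ⇒ 1;  out=∅∪out(1)=∅
  fail(12) 'bb': from fail(7)=0 chase 'b': 0 ⇒ 7;  out=∅∪out(7)=∅
  fail(19) 'ab': from fail(18)=0 chase 'b': 0 ⇒ 7;  out=∅∪out(7)=∅
  fail(24) 'ca': from fail(23)=0 chase 'a': 0 ⇒ 18;  out=∅∪out(18)=∅
  fail(27) 'bc': from fail(7)=0 chase 'c': 0 ⇒ 23;  out={6}∪out(23)={6}
  fail(3) 'dab': from fail(2)=18 chase 'b': 18 ⇒ 19;  out=∅∪out(19)=∅
  fail(9) 'bdd': from fail(8)=1 chase 'd': 1→0 ⇒ 1;  out=∅∪out(1)=∅
  fail(13) 'bbc': from fail(12)=7 chase 'c': 7 ⇒ 27;  out={2}∪out(27)={2,6}
  fail(14) 'bbd': from fail(12)=7 chase 'd': 7 ⇒ 8;  out=∅∪out(8)=∅
  fail(20) 'abc': from fail(19)=7 chase 'c': 7 ⇒ 27;  out=∅∪out(27)={6}
  fail(25) 'cac': from fail(24)=18 chase 'c': 18→0 ⇒ 23;  out=∅∪out(23)=∅
  fail(4) 'dabb': from fail(3)=19 chase 'b': 19→7 ⇒ 12;  out=∅∪out(12)=∅
  fail(10) 'bddd': from fail(9)=1 chase 'd': 1→0 ⇒ 1;  out=∅∪out(1)=∅
  fail(15) 'bbda': from fail(14)=8 chase 'a': 8→1 ⇒ 2;  out=∅∪out(2)=∅
  fail(21) 'abcb': from fail(20)=27 chase 'b': 27→23→0 ⇒ 7;  out=∅∪out(7)=∅
  fail(26) 'cacd': from fail(25)=23 chase 'd': 23→0 ⇒ 1;  out={5}∪out(1)={5}
  fail(5) 'dabbd': from fail(4)=12 chase 'd': 12 ⇒ 14;  out=∅∪out(14)=∅
  fail(11) 'bdddd': from fail(10)=1 chase 'd': 1→0 ⇒ 1;  out={1}∪out(1)={1}
  fail(16) 'bbdac': from fail(15)=2 chase 'c': 2→18→0 ⇒ 23;  out=∅∪out(23)=∅
  fail(22) 'abcba': from fail(21)=7 chase 'a': 7→0 ⇒ 18;  out={4}∪out(18)={4}
  fail(6) 'dabbdb': from fail(5)=14 chase 'b': 14→8→1→0 ⇒ 7;  out={0}∪out(7)={0}
  fail(17) 'bbdaca': from fail(16)=23 chase 'a': 23 ⇒ 24;  out={3}∪out(24)={3}

Run:
pos 0 'b': at 7
pos 1 'c': at 27  emit P6@[0:1]
pos 2 'a': at 24 (fail-walked)
pos 3 'c': at 25
pos 4 'd': at 26  emit P5@[1:4]
pos 5 'b': at 7 (fail-walked)
pos 6 'b': at 12
pos 7 'c': at 13  emit P2@[5:7],P6@[6:7]
pos 8 'a': at 24 (fail-walked)
pos 9 'c': at 25
pos 10 'c': at 23 (fail-walked)
pos 11 'd': at 1 (fail-walked)
pos 12 'd': at 1 (fail-walked)
pos 13 'b': at 7 (fail-walked)
pos 14 'd': at 8
pos 15 'c': at 23 (fail-walked)
pos 16 'a': at 24
pos 17 'a': at 18 (fail-walked)
pos 18 'b': at 19
pos 19 'c': at 20  emit P6@[18:19]
pos 20 'b': at 21
pos 21 'a': at 22  emit P4@[17:21]
pos 22 'c': at 23 (fail-walked)
pos 23 'b': at 7 (fail-walked)
pos 24 'b': at 12
pos 25 'c': at 13  emit P2@[23:25],P6@[24:25]
pos 26 'b': at 7 (fail-walked)
pos 27 'd': at 8
pos 28 'd': at 9
pos 29 'd': at 10
pos 30 'd': at 11  emit P1@[26:30]
pos 31 'a': at 2 (fail-walked)
pos 32 'b': at 3
pos 33 'd': at 8 (fail-walked)
pos 34 'b': at 7 (fail-walked)
pos 35 'b': at 12
pos 36 'd': at 14
pos 37 'a': at 15
pos 38 'c': at 16
pos 39 'a': at 17  emit P3@[34:39]
pos 40 'c': at 25 (fail-walked)
pos 41 'd': at 26  emit P5@[38:41]
pos 42 'b': at 7 (fail-walked)
pos 43 'b': at 12
pos 44 'd': at 14
pos 45 'd': at 9 (fail-walked)
pos 46 'd': at 10
pos 47 'd': at 11  emit P1@[43:47]
pos 48 'b': at 7 (fail-walked)
pos 49 'c': at 27  emit P6@[48:49]
pos 50 'd': at 1 (fail-walked)
pos 51 'b': at 7 (fail-walked)
pos 52 'c': at 27  emit P6@[51:52]
pos 53 'b': at 7 (fail-walked)
pos 54 'a': at 18 (fail-walked)
pos 55 'b': at 19
pos 56 'c': at 20  emit P6@[55:56]
pos 57 'b': at 21
pos 58 'b': at 12 (fail-walked)
pos 59 'b': at 12 (fail-walked)
pos 60 'd': at 14
pos 61 'a': at 15
pos 62 'c': at 16
pos 63 'a': at 17  emit P3@[58:63]
pos 64 'c': at 25 (fail-walked)
pos 65 'b': at 7 (fail-walked)
pos 66 'd': at 8
pos 67 'a': at 2 (fail-walked)
pos 68 'b': at 3
pos 69 'b': at 4
pos 70 'd': at 5

All matches (sorted): [[1,6],[4,5],[7,2],[7,6],[19,6],[21,4],[25,2],[25,6],[30,1],[39,3],[41,5],[47,1],[49,6],[52,6],[56,6],[63,3]]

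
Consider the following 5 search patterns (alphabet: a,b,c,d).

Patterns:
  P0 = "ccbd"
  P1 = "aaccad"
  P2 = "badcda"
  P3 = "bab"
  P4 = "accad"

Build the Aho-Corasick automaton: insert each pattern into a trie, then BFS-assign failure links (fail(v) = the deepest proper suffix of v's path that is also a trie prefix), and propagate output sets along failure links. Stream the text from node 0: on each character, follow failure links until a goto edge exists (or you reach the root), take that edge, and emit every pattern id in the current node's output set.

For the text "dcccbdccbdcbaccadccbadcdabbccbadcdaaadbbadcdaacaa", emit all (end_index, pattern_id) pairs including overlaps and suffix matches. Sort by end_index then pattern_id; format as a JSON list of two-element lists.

Construct AC machine:
Trie (insert patterns):
  n0 'ε': a→5 b→11 c→1
  n1 'c': c→2
  n2 'cc': b→3
  n3 'ccb': d→4
  n4 'ccbd': ·  ←P0
  n5 'a': a→6 c→18
  n6 'aa': c→7
  n7 'aac': c→8
  n8 'aacc': a→9
  n9 'aacca': d→10
  n10 'aaccad': ·  ←P1
  n11 'b': a→12
  n12 'ba': b→17 d→13
  n13 'bad': c→14
  n14 'badc': d→15
  n15 'badcd': a→16
  n16 'badcda': ·  ←P2
  n17 'bab': ·  ←P3
  n18 'ac': c→19
  n19 'acc': a→20
  n20 'acca': d→21
  n21 'accad': ·  ←P4

Failure links (BFS by depth):
  n1('c'): parent n0 fail=0; on 'c' 0 → fail=0;  out ∅∪∅=∅
  n5('a'): parent n0 fail=0; on 'a' 0 → fail=0;  out ∅∪∅=∅
  n11('b'): parent n0 fail=0; on 'b' 0 → fail=0;  out ∅∪∅=∅
  n2('cc'): parent n1 fail=0; on 'c' 0 → fail=1;  out ∅∪∅=∅
  n6('aa'): parent n5 fail=0; on 'a' 0 → fail=5;  out ∅∪∅=∅
  n12('ba'): parent n11 fail=0; on 'a' 0 → fail=5;  out ∅∪∅=∅
  n18('ac'): parent n5 fail=0; on 'c' 0 → fail=1;  out ∅∪∅=∅
  n3('ccb'): parent n2 fail=1; on 'b' 1→0 → fail=11;  out ∅∪∅=∅
  n7('aac'): parent n6 fail=5; on 'c' 5 → fail=18;  out ∅∪∅=∅
  n13('bad'): parent n12 fail=5; on 'd' 5→0 → fail=0;  out ∅∪∅=∅
  n17('bab'): parent n12 fail=5; on 'b' 5→0 → fail=11;  out {3}∪∅={3}
  n19('acc'): parent n18 fail=1; on 'c' 1 → fail=2;  out ∅∪∅=∅
  n4('ccbd'): parent n3 fail=11; on 'd' 11→0 → fail=0;  out {0}∪∅={0}
  n8('aacc'): parent n7 fail=18; on 'c' 18 → fail=19;  out ∅∪∅=∅
  n14('badc'): parent n13 fail=0; on 'c' 0 → fail=1;  out ∅∪∅=∅
  n20('acca'): parent n19 fail=2; on 'a' 2→1→0 → fail=5;  out ∅∪∅=∅
  n9('aacca'): parent n8 fail=19; on 'a' 19 → fail=20;  out ∅∪∅=∅
  n15('badcd'): parent n14 fail=1; on 'd' 1→0 → fail=0;  out ∅∪∅=∅
  n21('accad'): parent n20 fail=5; on 'd' 5→0 → fail=0;  out {4}∪∅={4}
  n10('aaccad'): parent n9 fail=20; on 'd' 20 → fail=21;  out {1}∪{4}={1,4}
  n16('badcda'): parent n15 fail=0; on 'a' 0 → fail=5;  out {2}∪∅={2}

Scan:
pos 0 'd': at 0
pos 1 'c': at 1
pos 2 'c': at 2
pos 3 'c': at 2 ·f
pos 4 'b': at 3
pos 5 'd': at 4  emit P0@[2:5]
pos 6 'c': at 1 ·f
pos 7 'c': at 2
pos 8 'b': at 3
pos 9 'd': at 4  emit P0@[6:9]
pos 10 'c': at 1 ·f
pos 11 'b': at 11 ·f
pos 12 'a': at 12
pos 13 'c': at 18 ·f
pos 14 'c': at 19
pos 15 'a': at 20
pos 16 'd': at 21  emit P4@[12:16]
pos 17 'c': at 1 ·f
pos 18 'c': at 2
pos 19 'b': at 3
pos 20 'a': at 12 ·f
pos 21 'd': at 13
pos 22 'c': at 14
pos 23 'd': at 15
pos 24 'a': at 16  emit P2@[19:24]
pos 25 'b': at 11 ·f
pos 26 'b': at 11 ·f
pos 27 'c': at 1 ·f
pos 28 'c': at 2
pos 29 'b': at 3
pos 30 'a': at 12 ·f
pos 31 'd': at 13
pos 32 'c': at 14
pos 33 'd': at 15
pos 34 'a': at 16  emit P2@[29:34]
pos 35 'a': at 6 ·f
pos 36 'a': at 6 ·f
pos 37 'd': at 0 ·f
pos 38 'b': at 11
pos 39 'b': at 11 ·f
pos 40 'a': at 12
pos 41 'd': at 13
pos 42 'c': at 14
pos 43 'd': at 15
pos 44 'a': at 16  emit P2@[39:44]
pos 45 'a': at 6 ·f
pos 46 'c': at 7
pos 47 'a': at 5 ·f
pos 48 'a': at 6

All matches (sorted): [[5,0],[9,0],[16,4],[24,2],[34,2],[44,2]]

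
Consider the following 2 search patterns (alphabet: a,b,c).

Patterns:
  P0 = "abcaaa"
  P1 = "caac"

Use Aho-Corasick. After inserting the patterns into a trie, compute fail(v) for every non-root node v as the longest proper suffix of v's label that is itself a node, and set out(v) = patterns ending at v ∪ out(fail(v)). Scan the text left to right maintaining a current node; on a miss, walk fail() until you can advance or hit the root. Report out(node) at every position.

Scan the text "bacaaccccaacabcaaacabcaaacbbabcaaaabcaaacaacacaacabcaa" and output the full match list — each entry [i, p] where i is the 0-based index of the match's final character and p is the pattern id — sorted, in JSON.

Build:
Trie nodes:
  0='ε' goto a→1 c→7
  1='a' goto b→2
  2='ab' goto c→3
  3='abc' goto a→4
  4='abca' goto a→5
  5='abcaa' goto a→6
  6='abcaaa' goto ·  ←P0
  7='c' goto a→8
  8='ca' goto a→9
  9='caa' goto c→10
  10='caac' goto ·  ←P1

Failure links (BFS by depth):
  fail(1) 'a': from fail(0)=0 chase 'a': 0 ⇒ 0;  out=∅∪out(0)=∅
  fail(7) 'c': from fail(0)=0 chase 'c': 0 ⇒ 0;  out=∅∪out(0)=∅
  fail(2) 'ab': from fail(1)=0 chase 'b': 0 ⇒ 0;  out=∅∪out(0)=∅
  fail(8) 'ca': from fail(7)=0 chase 'a': 0 ⇒ 1;  out=∅∪out(1)=∅
  fail(3) 'abc': from fail(2)=0 chase 'c': 0 ⇒ 7;  out=∅∪out(7)=∅
  fail(9) 'caa': from fail(8)=1 chase 'a': 1→0 ⇒ 1;  out=∅∪out(1)=∅
  fail(4) 'abca': from fail(3)=7 chase 'a': 7 ⇒ 8;  out=∅∪out(8)=∅
  fail(10) 'caac': from fail(9)=1 chase 'c': 1→0 ⇒ 7;  out={1}∪out(7)={1}
  fail(5) 'abcaa': from fail(4)=8 chase 'a': 8 ⇒ 9;  out=∅∪out(9)=∅
  fail(6) 'abcaaa': from fail(5)=9 chase 'a': 9→1→0 ⇒ 1;  out={0}∪out(1)={0}

Scan:
pos 0 'b': at 0
pos 1 'a': at 1
pos 2 'c': at 7 (via fail)
pos 3 'a': at 8
pos 4 'a': at 9
pos 5 'c': at 10  → match P1@[2:5]
pos 6 'c': at 7 (via fail)
pos 7 'c': at 7 (via fail)
pos 8 'c': at 7 (via fail)
pos 9 'a': at 8
pos 10 'a': at 9
pos 11 'c': at 10  → match P1@[8:11]
pos 12 'a': at 8 (via fail)
pos 13 'b': at 2 (via fail)
pos 14 'c': at 3
pos 15 'a': at 4
pos 16 'a': at 5
pos 17 'a': at 6  → match P0@[12:17]
pos 18 'c': at 7 (via fail)
pos 19 'a': at 8
pos 20 'b': at 2 (via fail)
pos 21 'c': at 3
pos 22 'a': at 4
pos 23 'a': at 5
pos 24 'a': at 6  → match P0@[19:24]
pos 25 'c': at 7 (via fail)
pos 26 'b': at 0 (via fail)
pos 27 'b': at 0
pos 28 'a': at 1
pos 29 'b': at 2
pos 30 'c': at 3
pos 31 'a': at 4
pos 32 'a': at 5
pos 33 'a': at 6  → match P0@[28:33]
pos 34 'a': at 1 (via fail)
pos 35 'b': at 2
pos 36 'c': at 3
pos 37 'a': at 4
pos 38 'a': at 5
pos 39 'a': at 6  → match P0@[34:39]
pos 40 'c': at 7 (via fail)
pos 41 'a': at 8
pos 42 'a': at 9
pos 43 'c': at 10  → match P1@[40:43]
pos 44 'a': at 8 (via fail)
pos 45 'c': at 7 (via fail)
pos 46 'a': at 8
pos 47 'a': at 9
pos 48 'c': at 10  → match P1@[45:48]
pos 49 'a': at 8 (via fail)
pos 50 'b': at 2 (via fail)
pos 51 'c': at 3
pos 52 'a': at 4
pos 53 'a': at 5

All matches (sorted): [[5,1],[11,1],[17,0],[24,0],[33,0],[39,0],[43,1],[48,1]]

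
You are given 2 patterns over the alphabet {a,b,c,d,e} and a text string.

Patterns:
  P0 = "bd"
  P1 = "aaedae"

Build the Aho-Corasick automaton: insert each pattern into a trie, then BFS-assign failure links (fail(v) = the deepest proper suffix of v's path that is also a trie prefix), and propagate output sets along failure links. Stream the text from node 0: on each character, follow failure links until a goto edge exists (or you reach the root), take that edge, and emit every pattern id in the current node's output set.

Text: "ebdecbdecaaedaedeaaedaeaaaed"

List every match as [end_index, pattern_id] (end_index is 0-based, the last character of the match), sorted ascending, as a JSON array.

Construct AC machine:
Trie nodes:
  0='ε' goto a→3 b→1
  1='b' goto d→2
  2='bd' goto ·  ←P0
  3='a' goto a→4
  4='aa' goto e→5
  5='aae' goto d→6
  6='aaed' goto a→7
  7='aaeda' goto e→8
  8='aaedae' goto ·  ←P1

BFS fail/out derivation:
  fail(1) 'b': from fail(0)=0 chase 'b': 0 ⇒ 0;  out=∅∪out(0)=∅
  fail(3) 'a': from fail(0)=0 chase 'a': 0 ⇒ 0;  out=∅∪out(0)=∅
  fail(2) 'bd': from fail(1)=0 chase 'd': 0 ⇒ 0;  out={0}∪out(0)={0}
  fail(4) 'aa': from fail(3)=0 chase 'a': 0 ⇒ 3;  out=∅∪out(3)=∅
  fail(5) 'aae': from fail(4)=3 chase 'e': 3→0 ⇒ 0;  out=∅∪out(0)=∅
  fail(6) 'aaed': from fail(5)=0 chase 'd': 0 ⇒ 0;  out=∅∪out(0)=∅
  fail(7) 'aaeda': from fail(6)=0 chase 'a': 0 ⇒ 3;  out=∅∪out(3)=∅
  fail(8) 'aaedae': from fail(7)=3 chase 'e': 3→0 ⇒ 0;  out={1}∪out(0)={1}

Text stream:
i=0 'e': node 0→0
i=1 'b': node 0→1
i=2 'd': node 1→2  → match P0@[1:2]
i=3 'e': node 2→0 (fail-walked)
i=4 'c': node 0→0
i=5 'b': node 0→1
i=6 'd': node 1→2  → match P0@[5:6]
i=7 'e': node 2→0 (fail-walked)
i=8 'c': node 0→0
i=9 'a': node 0→3
i=10 'a': node 3→4
i=11 'e': node 4→5
i=12 'd': node 5→6
i=13 'a': node 6→7
i=14 'e': node 7→8  → match P1@[9:14]
i=15 'd': node 8→0 (fail-walked)
i=16 'e': node 0→0
i=17 'a': node 0→3
i=18 'a': node 3→4
i=19 'e': node 4→5
i=20 'd': node 5→6
i=21 'a': node 6→7
i=22 'e': node 7→8  → match P1@[17:22]
i=23 'a': node 8→3 (fail-walked)
i=24 'a': node 3→4
i=25 'a': node 4→4 (fail-walked)
i=26 'e': node 4→5
i=27 'd': node 5→6

Result: [[2,0],[6,0],[14,1],[22,1]]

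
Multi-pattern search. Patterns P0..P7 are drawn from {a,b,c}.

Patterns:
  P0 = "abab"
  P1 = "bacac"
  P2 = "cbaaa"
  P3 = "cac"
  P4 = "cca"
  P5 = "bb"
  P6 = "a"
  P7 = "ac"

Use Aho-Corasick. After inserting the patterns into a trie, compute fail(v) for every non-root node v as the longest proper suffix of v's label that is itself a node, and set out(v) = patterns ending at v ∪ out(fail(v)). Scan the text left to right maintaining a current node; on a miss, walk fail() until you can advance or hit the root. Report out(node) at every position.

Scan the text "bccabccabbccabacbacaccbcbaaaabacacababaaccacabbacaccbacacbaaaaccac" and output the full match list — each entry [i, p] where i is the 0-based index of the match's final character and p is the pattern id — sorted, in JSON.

Build automaton:
Trie nodes:
  n0 'ε': a→1 b→5 c→10
  n1 'a': b→2 c→20  ←P6
  n2 'ab': a→3
  n3 'aba': b→4
  n4 'abab': ·  ←P0
  n5 'b': a→6 b→19
  n6 'ba': c→7
  n7 'bac': a→8
  n8 'baca': c→9
  n9 'bacac': ·  ←P1
  n10 'c': a→15 b→11 c→17
  n11 'cb': a→12
  n12 'cba': a→13
  n13 'cbaa': a→14
  n14 'cbaaa': ·  ←P2
  n15 'ca': c→16
  n16 'cac': ·  ←P3
  n17 'cc': a→18
  n18 'cca': ·  ←P4
  n19 'bb': ·  ←P5
  n20 'ac': ·  ←P7

BFS fail/out derivation:
  fail(1) 'a': from fail(0)=0 chase 'a': 0 ⇒ 0;  out={6}∪out(0)={6}
  fail(5) 'b': from fail(0)=0 chase 'b': 0 ⇒ 0;  out=∅∪out(0)=∅
  fail(10) 'c': from fail(0)=0 chase 'c': 0 ⇒ 0;  out=∅∪out(0)=∅
  fail(2) 'ab': from fail(1)=0 chase 'b': 0 ⇒ 5;  out=∅∪out(5)=∅
  fail(6) 'ba': from fail(5)=0 chase 'a': 0 ⇒ 1;  out=∅∪out(1)={6}
  fail(11) 'cb': from fail(10)=0 chase 'b': 0 ⇒ 5;  out=∅∪out(5)=∅
  fail(15) 'ca': from fail(10)=0 chase 'a': 0 ⇒ 1;  out=∅∪out(1)={6}
  fail(17) 'cc': from fail(10)=0 chase 'c': 0 ⇒ 10;  out=∅∪out(10)=∅
  fail(19) 'bb': from fail(5)=0 chase 'b': 0 ⇒ 5;  out={5}∪out(5)={5}
  fail(20) 'ac': from fail(1)=0 chase 'c': 0 ⇒ 10;  out={7}∪out(10)={7}
  fail(3) 'aba': from fail(2)=5 chase 'a': 5 ⇒ 6;  out=∅∪out(6)={6}
  fail(7) 'bac': from fail(6)=1 chase 'c': 1 ⇒ 20;  out=∅∪out(20)={7}
  fail(12) 'cba': from fail(11)=5 chase 'a': 5 ⇒ 6;  out=∅∪out(6)={6}
  fail(16) 'cac': from fail(15)=1 chase 'c': 1 ⇒ 20;  out={3}∪out(20)={3,7}
  fail(18) 'cca': from fail(17)=10 chase 'a': 10 ⇒ 15;  out={4}∪out(15)={4,6}
  fail(4) 'abab': from fail(3)=6 chase 'b': 6→1 ⇒ 2;  out={0}∪out(2)={0}
  fail(8) 'baca': from fail(7)=20 chase 'a': 20→10 ⇒ 15;  out=∅∪out(15)={6}
  fail(13) 'cbaa': from fail(12)=6 chase 'a': 6→1→0 ⇒ 1;  out=∅∪out(1)={6}
  fail(9) 'bacac': from fail(8)=15 chase 'c': 15 ⇒ 16;  out={1}∪out(16)={1,3,7}
  fail(14) 'cbaaa': from fail(13)=1 chase 'a': 1→0 ⇒ 1;  out={2}∪out(1)={2,6}

Scan:
pos 0 'b': at 5
pos 1 'c': at 10 (via fail)
pos 2 'c': at 17
pos 3 'a': at 18  ** P4@[1:3],P6@[3:3]
pos 4 'b': at 2 (via fail)
pos 5 'c': at 10 (via fail)
pos 6 'c': at 17
pos 7 'a': at 18  ** P4@[5:7],P6@[7:7]
pos 8 'b': at 2 (via fail)
pos 9 'b': at 19 (via fail)  ** P5@[8:9]
pos 10 'c': at 10 (via fail)
pos 11 'c': at 17
pos 12 'a': at 18  ** P4@[10:12],P6@[12:12]
pos 13 'b': at 2 (via fail)
pos 14 'a': at 3  ** P6@[14:14]
pos 15 'c': at 7 (via fail)  ** P7@[14:15]
pos 16 'b': at 11 (via fail)
pos 17 'a': at 12  ** P6@[17:17]
pos 18 'c': at 7 (via fail)  ** P7@[17:18]
pos 19 'a': at 8  ** P6@[19:19]
pos 20 'c': at 9  ** P1@[16:20],P3@[18:20],P7@[19:20]
pos 21 'c': at 17 (via fail)
pos 22 'b': at 11 (via fail)
pos 23 'c': at 10 (via fail)
pos 24 'b': at 11
pos 25 'a': at 12  ** P6@[25:25]
pos 26 'a': at 13  ** P6@[26:26]
pos 27 'a': at 14  ** P2@[23:27],P6@[27:27]
pos 28 'a': at 1 (via fail)  ** P6@[28:28]
pos 29 'b': at 2
pos 30 'a': at 3  ** P6@[30:30]
pos 31 'c': at 7 (via fail)  ** P7@[30:31]
pos 32 'a': at 8  ** P6@[32:32]
pos 33 'c': at 9  ** P1@[29:33],P3@[31:33],P7@[32:33]
pos 34 'a': at 15 (via fail)  ** P6@[34:34]
pos 35 'b': at 2 (via fail)
pos 36 'a': at 3  ** P6@[36:36]
pos 37 'b': at 4  ** P0@[34:37]
pos 38 'a': at 3 (via fail)  ** P6@[38:38]
pos 39 'a': at 1 (via fail)  ** P6@[39:39]
pos 40 'c': at 20  ** P7@[39:40]
pos 41 'c': at 17 (via fail)
pos 42 'a': at 18  ** P4@[40:42],P6@[42:42]
pos 43 'c': at 16 (via fail)  ** P3@[41:43],P7@[42:43]
pos 44 'a': at 15 (via fail)  ** P6@[44:44]
pos 45 'b': at 2 (via fail)
pos 46 'b': at 19 (via fail)  ** P5@[45:46]
pos 47 'a': at 6 (via fail)  ** P6@[47:47]
pos 48 'c': at 7  ** P7@[47:48]
pos 49 'a': at 8  ** P6@[49:49]
pos 50 'c': at 9  ** P1@[46:50],P3@[48:50],P7@[49:50]
pos 51 'c': at 17 (via fail)
pos 52 'b': at 11 (via fail)
pos 53 'a': at 12  ** P6@[53:53]
pos 54 'c': at 7 (via fail)  ** P7@[53:54]
pos 55 'a': at 8  ** P6@[55:55]
pos 56 'c': at 9  ** P1@[52:56],P3@[54:56],P7@[55:56]
pos 57 'b': at 11 (via fail)
pos 58 'a': at 12  ** P6@[58:58]
pos 59 'a': at 13  ** P6@[59:59]
pos 60 'a': at 14  ** P2@[56:60],P6@[60:60]
pos 61 'a': at 1 (via fail)  ** P6@[61:61]
pos 62 'c': at 20  ** P7@[61:62]
pos 63 'c': at 17 (via fail)
pos 64 'a': at 18  ** P4@[62:64],P6@[64:64]
pos 65 'c': at 16 (via fail)  ** P3@[63:65],P7@[64:65]

All matches (sorted): [[3,4],[3,6],[7,4],[7,6],[9,5],[12,4],[12,6],[14,6],[15,7],[17,6],[18,7],[19,6],[20,1],[20,3],[20,7],[25,6],[26,6],[27,2],[27,6],[28,6],[30,6],[31,7],[32,6],[33,1],[33,3],[33,7],[34,6],[36,6],[37,0],[38,6],[39,6],[40,7],[42,4],[42,6],[43,3],[43,7],[44,6],[46,5],[47,6],[48,7],[49,6],[50,1],[50,3],[50,7],[53,6],[54,7],[55,6],[56,1],[56,3],[56,7],[58,6],[59,6],[60,2],[60,6],[61,6],[62,7],[64,4],[64,6],[65,3],[65,7]]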